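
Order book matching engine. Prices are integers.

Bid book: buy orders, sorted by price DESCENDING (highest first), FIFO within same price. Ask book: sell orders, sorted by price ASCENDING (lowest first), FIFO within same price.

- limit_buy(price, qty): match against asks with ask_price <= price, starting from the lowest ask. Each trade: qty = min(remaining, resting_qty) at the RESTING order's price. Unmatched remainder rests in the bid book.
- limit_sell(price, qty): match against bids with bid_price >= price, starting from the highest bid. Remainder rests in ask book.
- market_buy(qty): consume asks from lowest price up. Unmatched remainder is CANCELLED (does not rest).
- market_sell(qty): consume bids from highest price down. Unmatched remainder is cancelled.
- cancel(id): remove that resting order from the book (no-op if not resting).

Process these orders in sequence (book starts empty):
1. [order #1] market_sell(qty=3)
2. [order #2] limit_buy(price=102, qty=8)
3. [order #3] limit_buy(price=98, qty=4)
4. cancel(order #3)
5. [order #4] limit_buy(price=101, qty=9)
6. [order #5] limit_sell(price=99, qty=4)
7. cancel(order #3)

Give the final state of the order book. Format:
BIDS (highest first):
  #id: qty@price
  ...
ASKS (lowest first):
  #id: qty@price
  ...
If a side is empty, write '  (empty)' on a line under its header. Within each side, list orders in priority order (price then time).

Answer: BIDS (highest first):
  #2: 4@102
  #4: 9@101
ASKS (lowest first):
  (empty)

Derivation:
After op 1 [order #1] market_sell(qty=3): fills=none; bids=[-] asks=[-]
After op 2 [order #2] limit_buy(price=102, qty=8): fills=none; bids=[#2:8@102] asks=[-]
After op 3 [order #3] limit_buy(price=98, qty=4): fills=none; bids=[#2:8@102 #3:4@98] asks=[-]
After op 4 cancel(order #3): fills=none; bids=[#2:8@102] asks=[-]
After op 5 [order #4] limit_buy(price=101, qty=9): fills=none; bids=[#2:8@102 #4:9@101] asks=[-]
After op 6 [order #5] limit_sell(price=99, qty=4): fills=#2x#5:4@102; bids=[#2:4@102 #4:9@101] asks=[-]
After op 7 cancel(order #3): fills=none; bids=[#2:4@102 #4:9@101] asks=[-]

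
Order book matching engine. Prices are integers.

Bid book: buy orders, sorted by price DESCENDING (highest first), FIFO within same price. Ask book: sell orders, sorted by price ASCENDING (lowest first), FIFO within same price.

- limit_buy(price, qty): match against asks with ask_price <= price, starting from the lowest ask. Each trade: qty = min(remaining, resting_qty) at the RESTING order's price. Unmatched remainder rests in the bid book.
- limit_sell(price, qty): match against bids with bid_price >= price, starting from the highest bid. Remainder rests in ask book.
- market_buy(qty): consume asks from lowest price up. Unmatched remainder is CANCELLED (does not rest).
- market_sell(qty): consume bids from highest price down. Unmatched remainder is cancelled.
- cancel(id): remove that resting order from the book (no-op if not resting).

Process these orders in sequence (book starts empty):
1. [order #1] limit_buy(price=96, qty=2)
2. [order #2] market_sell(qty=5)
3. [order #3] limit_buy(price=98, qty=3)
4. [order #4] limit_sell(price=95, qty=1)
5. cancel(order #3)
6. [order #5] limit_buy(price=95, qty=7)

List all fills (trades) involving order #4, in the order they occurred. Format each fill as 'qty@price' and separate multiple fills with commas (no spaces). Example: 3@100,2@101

After op 1 [order #1] limit_buy(price=96, qty=2): fills=none; bids=[#1:2@96] asks=[-]
After op 2 [order #2] market_sell(qty=5): fills=#1x#2:2@96; bids=[-] asks=[-]
After op 3 [order #3] limit_buy(price=98, qty=3): fills=none; bids=[#3:3@98] asks=[-]
After op 4 [order #4] limit_sell(price=95, qty=1): fills=#3x#4:1@98; bids=[#3:2@98] asks=[-]
After op 5 cancel(order #3): fills=none; bids=[-] asks=[-]
After op 6 [order #5] limit_buy(price=95, qty=7): fills=none; bids=[#5:7@95] asks=[-]

Answer: 1@98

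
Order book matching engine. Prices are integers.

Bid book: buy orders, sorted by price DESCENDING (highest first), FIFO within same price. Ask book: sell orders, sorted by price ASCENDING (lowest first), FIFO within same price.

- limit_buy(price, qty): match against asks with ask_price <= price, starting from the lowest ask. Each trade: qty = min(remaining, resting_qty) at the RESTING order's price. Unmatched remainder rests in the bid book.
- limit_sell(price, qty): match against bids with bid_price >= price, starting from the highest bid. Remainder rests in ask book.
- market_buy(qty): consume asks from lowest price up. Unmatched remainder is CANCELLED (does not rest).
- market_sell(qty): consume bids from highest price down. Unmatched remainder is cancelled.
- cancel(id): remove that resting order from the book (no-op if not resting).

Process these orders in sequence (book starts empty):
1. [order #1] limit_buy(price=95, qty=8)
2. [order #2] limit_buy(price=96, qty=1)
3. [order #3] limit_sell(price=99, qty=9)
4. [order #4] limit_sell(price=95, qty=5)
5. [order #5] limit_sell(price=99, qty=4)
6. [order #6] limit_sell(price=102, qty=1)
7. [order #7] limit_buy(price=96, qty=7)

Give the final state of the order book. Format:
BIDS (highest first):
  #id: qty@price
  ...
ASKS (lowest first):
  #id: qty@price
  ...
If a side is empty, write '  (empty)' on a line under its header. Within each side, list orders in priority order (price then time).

After op 1 [order #1] limit_buy(price=95, qty=8): fills=none; bids=[#1:8@95] asks=[-]
After op 2 [order #2] limit_buy(price=96, qty=1): fills=none; bids=[#2:1@96 #1:8@95] asks=[-]
After op 3 [order #3] limit_sell(price=99, qty=9): fills=none; bids=[#2:1@96 #1:8@95] asks=[#3:9@99]
After op 4 [order #4] limit_sell(price=95, qty=5): fills=#2x#4:1@96 #1x#4:4@95; bids=[#1:4@95] asks=[#3:9@99]
After op 5 [order #5] limit_sell(price=99, qty=4): fills=none; bids=[#1:4@95] asks=[#3:9@99 #5:4@99]
After op 6 [order #6] limit_sell(price=102, qty=1): fills=none; bids=[#1:4@95] asks=[#3:9@99 #5:4@99 #6:1@102]
After op 7 [order #7] limit_buy(price=96, qty=7): fills=none; bids=[#7:7@96 #1:4@95] asks=[#3:9@99 #5:4@99 #6:1@102]

Answer: BIDS (highest first):
  #7: 7@96
  #1: 4@95
ASKS (lowest first):
  #3: 9@99
  #5: 4@99
  #6: 1@102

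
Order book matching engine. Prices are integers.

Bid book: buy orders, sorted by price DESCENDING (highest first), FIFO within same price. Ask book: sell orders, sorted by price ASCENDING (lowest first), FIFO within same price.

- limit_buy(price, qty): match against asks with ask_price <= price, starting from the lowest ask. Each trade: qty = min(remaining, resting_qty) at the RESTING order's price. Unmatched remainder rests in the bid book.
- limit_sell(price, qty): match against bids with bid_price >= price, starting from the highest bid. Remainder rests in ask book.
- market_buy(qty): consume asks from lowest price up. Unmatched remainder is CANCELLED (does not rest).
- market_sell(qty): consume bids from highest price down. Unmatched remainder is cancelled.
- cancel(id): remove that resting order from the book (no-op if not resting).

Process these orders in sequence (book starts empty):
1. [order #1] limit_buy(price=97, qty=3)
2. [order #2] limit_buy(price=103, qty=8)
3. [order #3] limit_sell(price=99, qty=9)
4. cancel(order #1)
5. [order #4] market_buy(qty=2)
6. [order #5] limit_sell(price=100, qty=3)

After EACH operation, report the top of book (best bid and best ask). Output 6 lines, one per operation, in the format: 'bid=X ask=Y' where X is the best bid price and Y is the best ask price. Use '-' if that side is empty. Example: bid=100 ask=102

Answer: bid=97 ask=-
bid=103 ask=-
bid=97 ask=99
bid=- ask=99
bid=- ask=-
bid=- ask=100

Derivation:
After op 1 [order #1] limit_buy(price=97, qty=3): fills=none; bids=[#1:3@97] asks=[-]
After op 2 [order #2] limit_buy(price=103, qty=8): fills=none; bids=[#2:8@103 #1:3@97] asks=[-]
After op 3 [order #3] limit_sell(price=99, qty=9): fills=#2x#3:8@103; bids=[#1:3@97] asks=[#3:1@99]
After op 4 cancel(order #1): fills=none; bids=[-] asks=[#3:1@99]
After op 5 [order #4] market_buy(qty=2): fills=#4x#3:1@99; bids=[-] asks=[-]
After op 6 [order #5] limit_sell(price=100, qty=3): fills=none; bids=[-] asks=[#5:3@100]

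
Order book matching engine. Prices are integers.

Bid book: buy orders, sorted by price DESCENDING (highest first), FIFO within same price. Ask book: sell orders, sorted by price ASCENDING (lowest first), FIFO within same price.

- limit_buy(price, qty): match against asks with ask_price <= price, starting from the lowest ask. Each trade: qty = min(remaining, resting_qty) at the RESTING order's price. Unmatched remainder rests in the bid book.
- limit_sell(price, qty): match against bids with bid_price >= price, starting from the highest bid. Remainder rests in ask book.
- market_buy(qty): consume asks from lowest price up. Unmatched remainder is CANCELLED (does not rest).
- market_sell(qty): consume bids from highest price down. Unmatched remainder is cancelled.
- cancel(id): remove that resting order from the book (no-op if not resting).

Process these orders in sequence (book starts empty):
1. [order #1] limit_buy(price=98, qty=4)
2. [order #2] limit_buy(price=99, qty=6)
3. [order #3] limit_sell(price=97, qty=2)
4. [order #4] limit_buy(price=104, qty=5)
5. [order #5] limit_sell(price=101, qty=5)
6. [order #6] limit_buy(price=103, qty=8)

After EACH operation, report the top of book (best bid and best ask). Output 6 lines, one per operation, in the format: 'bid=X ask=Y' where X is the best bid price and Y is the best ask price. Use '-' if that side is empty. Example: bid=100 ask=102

After op 1 [order #1] limit_buy(price=98, qty=4): fills=none; bids=[#1:4@98] asks=[-]
After op 2 [order #2] limit_buy(price=99, qty=6): fills=none; bids=[#2:6@99 #1:4@98] asks=[-]
After op 3 [order #3] limit_sell(price=97, qty=2): fills=#2x#3:2@99; bids=[#2:4@99 #1:4@98] asks=[-]
After op 4 [order #4] limit_buy(price=104, qty=5): fills=none; bids=[#4:5@104 #2:4@99 #1:4@98] asks=[-]
After op 5 [order #5] limit_sell(price=101, qty=5): fills=#4x#5:5@104; bids=[#2:4@99 #1:4@98] asks=[-]
After op 6 [order #6] limit_buy(price=103, qty=8): fills=none; bids=[#6:8@103 #2:4@99 #1:4@98] asks=[-]

Answer: bid=98 ask=-
bid=99 ask=-
bid=99 ask=-
bid=104 ask=-
bid=99 ask=-
bid=103 ask=-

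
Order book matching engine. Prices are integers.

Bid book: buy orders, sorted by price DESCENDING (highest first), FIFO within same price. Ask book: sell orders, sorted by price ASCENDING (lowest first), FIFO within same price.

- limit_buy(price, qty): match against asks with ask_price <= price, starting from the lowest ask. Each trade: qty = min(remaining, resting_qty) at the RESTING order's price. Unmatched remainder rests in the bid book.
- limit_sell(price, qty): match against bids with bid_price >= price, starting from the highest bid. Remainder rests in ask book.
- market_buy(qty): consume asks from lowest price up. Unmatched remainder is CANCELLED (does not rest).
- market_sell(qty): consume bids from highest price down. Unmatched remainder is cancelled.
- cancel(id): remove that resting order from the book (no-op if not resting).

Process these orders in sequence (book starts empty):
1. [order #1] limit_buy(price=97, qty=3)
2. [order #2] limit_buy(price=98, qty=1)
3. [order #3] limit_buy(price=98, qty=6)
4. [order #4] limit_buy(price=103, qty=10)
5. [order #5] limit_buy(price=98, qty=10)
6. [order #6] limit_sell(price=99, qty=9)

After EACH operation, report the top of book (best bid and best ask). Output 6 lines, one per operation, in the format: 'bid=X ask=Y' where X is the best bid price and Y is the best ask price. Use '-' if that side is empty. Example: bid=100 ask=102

Answer: bid=97 ask=-
bid=98 ask=-
bid=98 ask=-
bid=103 ask=-
bid=103 ask=-
bid=103 ask=-

Derivation:
After op 1 [order #1] limit_buy(price=97, qty=3): fills=none; bids=[#1:3@97] asks=[-]
After op 2 [order #2] limit_buy(price=98, qty=1): fills=none; bids=[#2:1@98 #1:3@97] asks=[-]
After op 3 [order #3] limit_buy(price=98, qty=6): fills=none; bids=[#2:1@98 #3:6@98 #1:3@97] asks=[-]
After op 4 [order #4] limit_buy(price=103, qty=10): fills=none; bids=[#4:10@103 #2:1@98 #3:6@98 #1:3@97] asks=[-]
After op 5 [order #5] limit_buy(price=98, qty=10): fills=none; bids=[#4:10@103 #2:1@98 #3:6@98 #5:10@98 #1:3@97] asks=[-]
After op 6 [order #6] limit_sell(price=99, qty=9): fills=#4x#6:9@103; bids=[#4:1@103 #2:1@98 #3:6@98 #5:10@98 #1:3@97] asks=[-]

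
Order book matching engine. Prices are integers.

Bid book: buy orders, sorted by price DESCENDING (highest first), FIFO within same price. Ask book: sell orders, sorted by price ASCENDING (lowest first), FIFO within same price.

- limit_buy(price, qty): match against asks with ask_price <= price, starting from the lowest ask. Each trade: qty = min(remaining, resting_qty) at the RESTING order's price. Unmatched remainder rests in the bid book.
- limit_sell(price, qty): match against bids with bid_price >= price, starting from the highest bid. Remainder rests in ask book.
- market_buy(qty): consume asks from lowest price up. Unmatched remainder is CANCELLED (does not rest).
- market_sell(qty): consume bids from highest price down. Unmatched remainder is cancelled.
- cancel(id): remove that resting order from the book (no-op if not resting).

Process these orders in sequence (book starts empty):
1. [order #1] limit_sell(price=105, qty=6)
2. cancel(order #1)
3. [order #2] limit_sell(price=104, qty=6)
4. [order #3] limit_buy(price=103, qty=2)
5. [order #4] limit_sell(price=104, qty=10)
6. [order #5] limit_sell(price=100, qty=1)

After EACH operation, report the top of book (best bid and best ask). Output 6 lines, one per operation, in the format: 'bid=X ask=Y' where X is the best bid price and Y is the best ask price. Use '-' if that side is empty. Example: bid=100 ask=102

Answer: bid=- ask=105
bid=- ask=-
bid=- ask=104
bid=103 ask=104
bid=103 ask=104
bid=103 ask=104

Derivation:
After op 1 [order #1] limit_sell(price=105, qty=6): fills=none; bids=[-] asks=[#1:6@105]
After op 2 cancel(order #1): fills=none; bids=[-] asks=[-]
After op 3 [order #2] limit_sell(price=104, qty=6): fills=none; bids=[-] asks=[#2:6@104]
After op 4 [order #3] limit_buy(price=103, qty=2): fills=none; bids=[#3:2@103] asks=[#2:6@104]
After op 5 [order #4] limit_sell(price=104, qty=10): fills=none; bids=[#3:2@103] asks=[#2:6@104 #4:10@104]
After op 6 [order #5] limit_sell(price=100, qty=1): fills=#3x#5:1@103; bids=[#3:1@103] asks=[#2:6@104 #4:10@104]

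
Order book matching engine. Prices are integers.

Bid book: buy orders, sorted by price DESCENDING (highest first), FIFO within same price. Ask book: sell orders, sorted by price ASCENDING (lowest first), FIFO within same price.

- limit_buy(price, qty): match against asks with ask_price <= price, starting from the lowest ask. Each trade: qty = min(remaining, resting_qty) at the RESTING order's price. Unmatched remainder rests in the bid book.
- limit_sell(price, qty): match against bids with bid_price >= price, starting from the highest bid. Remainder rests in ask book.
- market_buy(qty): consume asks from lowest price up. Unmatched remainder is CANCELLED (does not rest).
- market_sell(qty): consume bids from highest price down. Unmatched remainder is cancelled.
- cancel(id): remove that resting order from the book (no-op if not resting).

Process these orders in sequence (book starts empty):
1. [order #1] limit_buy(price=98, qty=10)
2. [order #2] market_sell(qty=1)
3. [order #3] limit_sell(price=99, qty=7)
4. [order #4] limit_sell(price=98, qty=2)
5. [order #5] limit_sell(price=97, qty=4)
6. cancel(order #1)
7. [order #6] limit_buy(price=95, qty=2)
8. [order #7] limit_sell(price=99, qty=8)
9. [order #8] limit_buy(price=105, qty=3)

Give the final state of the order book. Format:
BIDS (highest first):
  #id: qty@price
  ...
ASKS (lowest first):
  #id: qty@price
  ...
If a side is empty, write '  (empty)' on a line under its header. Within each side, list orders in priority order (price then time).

After op 1 [order #1] limit_buy(price=98, qty=10): fills=none; bids=[#1:10@98] asks=[-]
After op 2 [order #2] market_sell(qty=1): fills=#1x#2:1@98; bids=[#1:9@98] asks=[-]
After op 3 [order #3] limit_sell(price=99, qty=7): fills=none; bids=[#1:9@98] asks=[#3:7@99]
After op 4 [order #4] limit_sell(price=98, qty=2): fills=#1x#4:2@98; bids=[#1:7@98] asks=[#3:7@99]
After op 5 [order #5] limit_sell(price=97, qty=4): fills=#1x#5:4@98; bids=[#1:3@98] asks=[#3:7@99]
After op 6 cancel(order #1): fills=none; bids=[-] asks=[#3:7@99]
After op 7 [order #6] limit_buy(price=95, qty=2): fills=none; bids=[#6:2@95] asks=[#3:7@99]
After op 8 [order #7] limit_sell(price=99, qty=8): fills=none; bids=[#6:2@95] asks=[#3:7@99 #7:8@99]
After op 9 [order #8] limit_buy(price=105, qty=3): fills=#8x#3:3@99; bids=[#6:2@95] asks=[#3:4@99 #7:8@99]

Answer: BIDS (highest first):
  #6: 2@95
ASKS (lowest first):
  #3: 4@99
  #7: 8@99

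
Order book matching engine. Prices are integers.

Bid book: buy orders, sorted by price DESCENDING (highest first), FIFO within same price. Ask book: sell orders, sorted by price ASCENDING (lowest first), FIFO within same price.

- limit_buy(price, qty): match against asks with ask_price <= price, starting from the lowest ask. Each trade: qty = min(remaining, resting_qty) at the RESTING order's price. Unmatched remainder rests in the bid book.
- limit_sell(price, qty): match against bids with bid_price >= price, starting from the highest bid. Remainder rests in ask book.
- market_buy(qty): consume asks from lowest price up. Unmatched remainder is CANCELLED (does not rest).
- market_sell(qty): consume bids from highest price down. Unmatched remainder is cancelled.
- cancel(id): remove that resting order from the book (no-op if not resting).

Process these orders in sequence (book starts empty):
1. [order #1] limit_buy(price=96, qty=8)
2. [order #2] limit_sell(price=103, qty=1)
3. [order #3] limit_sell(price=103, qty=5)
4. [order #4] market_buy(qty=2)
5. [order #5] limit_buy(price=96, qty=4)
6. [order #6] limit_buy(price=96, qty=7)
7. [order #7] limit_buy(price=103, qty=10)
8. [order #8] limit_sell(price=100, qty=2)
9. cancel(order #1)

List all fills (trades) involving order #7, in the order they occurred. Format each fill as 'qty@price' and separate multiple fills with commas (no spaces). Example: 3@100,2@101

After op 1 [order #1] limit_buy(price=96, qty=8): fills=none; bids=[#1:8@96] asks=[-]
After op 2 [order #2] limit_sell(price=103, qty=1): fills=none; bids=[#1:8@96] asks=[#2:1@103]
After op 3 [order #3] limit_sell(price=103, qty=5): fills=none; bids=[#1:8@96] asks=[#2:1@103 #3:5@103]
After op 4 [order #4] market_buy(qty=2): fills=#4x#2:1@103 #4x#3:1@103; bids=[#1:8@96] asks=[#3:4@103]
After op 5 [order #5] limit_buy(price=96, qty=4): fills=none; bids=[#1:8@96 #5:4@96] asks=[#3:4@103]
After op 6 [order #6] limit_buy(price=96, qty=7): fills=none; bids=[#1:8@96 #5:4@96 #6:7@96] asks=[#3:4@103]
After op 7 [order #7] limit_buy(price=103, qty=10): fills=#7x#3:4@103; bids=[#7:6@103 #1:8@96 #5:4@96 #6:7@96] asks=[-]
After op 8 [order #8] limit_sell(price=100, qty=2): fills=#7x#8:2@103; bids=[#7:4@103 #1:8@96 #5:4@96 #6:7@96] asks=[-]
After op 9 cancel(order #1): fills=none; bids=[#7:4@103 #5:4@96 #6:7@96] asks=[-]

Answer: 4@103,2@103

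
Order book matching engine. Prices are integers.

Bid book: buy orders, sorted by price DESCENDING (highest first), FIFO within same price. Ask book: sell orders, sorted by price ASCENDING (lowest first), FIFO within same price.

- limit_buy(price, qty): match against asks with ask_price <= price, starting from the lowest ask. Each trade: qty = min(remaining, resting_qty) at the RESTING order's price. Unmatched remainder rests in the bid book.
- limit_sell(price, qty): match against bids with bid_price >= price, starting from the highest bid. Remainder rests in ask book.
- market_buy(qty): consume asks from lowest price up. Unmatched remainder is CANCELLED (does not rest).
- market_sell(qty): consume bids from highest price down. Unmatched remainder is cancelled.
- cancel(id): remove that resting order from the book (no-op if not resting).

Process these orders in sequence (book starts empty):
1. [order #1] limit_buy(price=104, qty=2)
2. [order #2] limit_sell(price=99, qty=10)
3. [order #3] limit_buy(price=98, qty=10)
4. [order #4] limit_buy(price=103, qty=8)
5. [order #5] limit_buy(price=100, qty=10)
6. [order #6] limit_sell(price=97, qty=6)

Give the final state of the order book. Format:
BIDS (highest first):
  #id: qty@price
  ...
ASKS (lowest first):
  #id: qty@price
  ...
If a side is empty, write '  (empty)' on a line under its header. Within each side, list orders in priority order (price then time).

After op 1 [order #1] limit_buy(price=104, qty=2): fills=none; bids=[#1:2@104] asks=[-]
After op 2 [order #2] limit_sell(price=99, qty=10): fills=#1x#2:2@104; bids=[-] asks=[#2:8@99]
After op 3 [order #3] limit_buy(price=98, qty=10): fills=none; bids=[#3:10@98] asks=[#2:8@99]
After op 4 [order #4] limit_buy(price=103, qty=8): fills=#4x#2:8@99; bids=[#3:10@98] asks=[-]
After op 5 [order #5] limit_buy(price=100, qty=10): fills=none; bids=[#5:10@100 #3:10@98] asks=[-]
After op 6 [order #6] limit_sell(price=97, qty=6): fills=#5x#6:6@100; bids=[#5:4@100 #3:10@98] asks=[-]

Answer: BIDS (highest first):
  #5: 4@100
  #3: 10@98
ASKS (lowest first):
  (empty)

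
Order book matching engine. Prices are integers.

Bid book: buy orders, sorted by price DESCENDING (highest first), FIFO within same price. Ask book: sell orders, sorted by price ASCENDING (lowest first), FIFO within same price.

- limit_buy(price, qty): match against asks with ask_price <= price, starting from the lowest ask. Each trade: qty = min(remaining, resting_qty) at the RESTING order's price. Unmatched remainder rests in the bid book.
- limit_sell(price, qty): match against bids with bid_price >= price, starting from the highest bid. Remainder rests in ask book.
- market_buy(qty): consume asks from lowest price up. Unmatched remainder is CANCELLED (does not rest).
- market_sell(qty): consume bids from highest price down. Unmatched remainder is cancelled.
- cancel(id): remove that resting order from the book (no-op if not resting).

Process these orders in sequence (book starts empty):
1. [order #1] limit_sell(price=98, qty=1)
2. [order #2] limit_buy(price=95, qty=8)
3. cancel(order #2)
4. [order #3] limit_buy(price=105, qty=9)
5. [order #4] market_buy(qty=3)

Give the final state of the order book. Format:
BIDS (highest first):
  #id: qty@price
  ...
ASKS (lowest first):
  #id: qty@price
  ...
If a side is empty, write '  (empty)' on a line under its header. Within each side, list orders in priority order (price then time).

After op 1 [order #1] limit_sell(price=98, qty=1): fills=none; bids=[-] asks=[#1:1@98]
After op 2 [order #2] limit_buy(price=95, qty=8): fills=none; bids=[#2:8@95] asks=[#1:1@98]
After op 3 cancel(order #2): fills=none; bids=[-] asks=[#1:1@98]
After op 4 [order #3] limit_buy(price=105, qty=9): fills=#3x#1:1@98; bids=[#3:8@105] asks=[-]
After op 5 [order #4] market_buy(qty=3): fills=none; bids=[#3:8@105] asks=[-]

Answer: BIDS (highest first):
  #3: 8@105
ASKS (lowest first):
  (empty)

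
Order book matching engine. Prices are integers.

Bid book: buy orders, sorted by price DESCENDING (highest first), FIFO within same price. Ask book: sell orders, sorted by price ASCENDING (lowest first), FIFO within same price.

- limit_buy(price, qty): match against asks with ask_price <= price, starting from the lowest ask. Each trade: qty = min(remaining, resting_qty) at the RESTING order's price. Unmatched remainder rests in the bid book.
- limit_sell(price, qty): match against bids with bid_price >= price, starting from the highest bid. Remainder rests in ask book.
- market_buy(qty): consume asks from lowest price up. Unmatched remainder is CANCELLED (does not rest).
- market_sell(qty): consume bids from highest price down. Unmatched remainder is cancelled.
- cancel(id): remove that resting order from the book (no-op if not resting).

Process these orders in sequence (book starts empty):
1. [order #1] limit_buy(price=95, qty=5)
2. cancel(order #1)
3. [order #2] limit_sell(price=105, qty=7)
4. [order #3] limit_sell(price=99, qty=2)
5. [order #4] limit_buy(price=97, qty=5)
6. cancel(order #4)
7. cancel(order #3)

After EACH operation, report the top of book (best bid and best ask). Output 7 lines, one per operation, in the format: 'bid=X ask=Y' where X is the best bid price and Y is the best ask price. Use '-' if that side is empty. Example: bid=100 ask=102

After op 1 [order #1] limit_buy(price=95, qty=5): fills=none; bids=[#1:5@95] asks=[-]
After op 2 cancel(order #1): fills=none; bids=[-] asks=[-]
After op 3 [order #2] limit_sell(price=105, qty=7): fills=none; bids=[-] asks=[#2:7@105]
After op 4 [order #3] limit_sell(price=99, qty=2): fills=none; bids=[-] asks=[#3:2@99 #2:7@105]
After op 5 [order #4] limit_buy(price=97, qty=5): fills=none; bids=[#4:5@97] asks=[#3:2@99 #2:7@105]
After op 6 cancel(order #4): fills=none; bids=[-] asks=[#3:2@99 #2:7@105]
After op 7 cancel(order #3): fills=none; bids=[-] asks=[#2:7@105]

Answer: bid=95 ask=-
bid=- ask=-
bid=- ask=105
bid=- ask=99
bid=97 ask=99
bid=- ask=99
bid=- ask=105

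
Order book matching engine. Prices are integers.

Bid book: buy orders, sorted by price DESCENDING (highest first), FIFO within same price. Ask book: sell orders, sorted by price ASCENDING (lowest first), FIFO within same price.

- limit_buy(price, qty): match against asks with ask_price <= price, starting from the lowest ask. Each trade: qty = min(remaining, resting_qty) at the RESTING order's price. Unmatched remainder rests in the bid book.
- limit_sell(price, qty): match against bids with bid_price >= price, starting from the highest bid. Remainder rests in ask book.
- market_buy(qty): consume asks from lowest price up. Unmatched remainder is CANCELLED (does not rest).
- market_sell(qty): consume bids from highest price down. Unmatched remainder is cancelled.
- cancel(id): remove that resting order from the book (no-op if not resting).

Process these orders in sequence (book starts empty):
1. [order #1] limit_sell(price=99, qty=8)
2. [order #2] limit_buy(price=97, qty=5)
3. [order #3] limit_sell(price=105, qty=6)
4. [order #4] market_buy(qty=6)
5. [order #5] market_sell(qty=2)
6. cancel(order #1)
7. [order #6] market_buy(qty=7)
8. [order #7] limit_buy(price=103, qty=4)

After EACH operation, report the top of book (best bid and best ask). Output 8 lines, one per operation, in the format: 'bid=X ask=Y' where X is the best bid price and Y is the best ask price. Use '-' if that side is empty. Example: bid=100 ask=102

Answer: bid=- ask=99
bid=97 ask=99
bid=97 ask=99
bid=97 ask=99
bid=97 ask=99
bid=97 ask=105
bid=97 ask=-
bid=103 ask=-

Derivation:
After op 1 [order #1] limit_sell(price=99, qty=8): fills=none; bids=[-] asks=[#1:8@99]
After op 2 [order #2] limit_buy(price=97, qty=5): fills=none; bids=[#2:5@97] asks=[#1:8@99]
After op 3 [order #3] limit_sell(price=105, qty=6): fills=none; bids=[#2:5@97] asks=[#1:8@99 #3:6@105]
After op 4 [order #4] market_buy(qty=6): fills=#4x#1:6@99; bids=[#2:5@97] asks=[#1:2@99 #3:6@105]
After op 5 [order #5] market_sell(qty=2): fills=#2x#5:2@97; bids=[#2:3@97] asks=[#1:2@99 #3:6@105]
After op 6 cancel(order #1): fills=none; bids=[#2:3@97] asks=[#3:6@105]
After op 7 [order #6] market_buy(qty=7): fills=#6x#3:6@105; bids=[#2:3@97] asks=[-]
After op 8 [order #7] limit_buy(price=103, qty=4): fills=none; bids=[#7:4@103 #2:3@97] asks=[-]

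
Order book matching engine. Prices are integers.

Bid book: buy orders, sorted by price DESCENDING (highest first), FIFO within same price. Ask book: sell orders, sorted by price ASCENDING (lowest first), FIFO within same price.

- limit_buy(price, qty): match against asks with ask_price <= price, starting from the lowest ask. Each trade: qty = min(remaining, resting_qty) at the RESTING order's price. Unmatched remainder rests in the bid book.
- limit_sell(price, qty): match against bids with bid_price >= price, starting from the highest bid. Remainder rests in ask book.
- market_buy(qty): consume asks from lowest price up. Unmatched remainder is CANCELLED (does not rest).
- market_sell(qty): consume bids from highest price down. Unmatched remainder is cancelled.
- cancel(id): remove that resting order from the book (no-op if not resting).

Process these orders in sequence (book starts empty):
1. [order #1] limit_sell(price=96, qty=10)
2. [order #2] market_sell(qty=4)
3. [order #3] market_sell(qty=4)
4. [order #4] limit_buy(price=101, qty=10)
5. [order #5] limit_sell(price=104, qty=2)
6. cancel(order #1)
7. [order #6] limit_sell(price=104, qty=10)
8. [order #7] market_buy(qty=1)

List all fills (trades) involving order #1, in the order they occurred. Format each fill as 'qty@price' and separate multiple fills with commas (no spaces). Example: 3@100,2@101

After op 1 [order #1] limit_sell(price=96, qty=10): fills=none; bids=[-] asks=[#1:10@96]
After op 2 [order #2] market_sell(qty=4): fills=none; bids=[-] asks=[#1:10@96]
After op 3 [order #3] market_sell(qty=4): fills=none; bids=[-] asks=[#1:10@96]
After op 4 [order #4] limit_buy(price=101, qty=10): fills=#4x#1:10@96; bids=[-] asks=[-]
After op 5 [order #5] limit_sell(price=104, qty=2): fills=none; bids=[-] asks=[#5:2@104]
After op 6 cancel(order #1): fills=none; bids=[-] asks=[#5:2@104]
After op 7 [order #6] limit_sell(price=104, qty=10): fills=none; bids=[-] asks=[#5:2@104 #6:10@104]
After op 8 [order #7] market_buy(qty=1): fills=#7x#5:1@104; bids=[-] asks=[#5:1@104 #6:10@104]

Answer: 10@96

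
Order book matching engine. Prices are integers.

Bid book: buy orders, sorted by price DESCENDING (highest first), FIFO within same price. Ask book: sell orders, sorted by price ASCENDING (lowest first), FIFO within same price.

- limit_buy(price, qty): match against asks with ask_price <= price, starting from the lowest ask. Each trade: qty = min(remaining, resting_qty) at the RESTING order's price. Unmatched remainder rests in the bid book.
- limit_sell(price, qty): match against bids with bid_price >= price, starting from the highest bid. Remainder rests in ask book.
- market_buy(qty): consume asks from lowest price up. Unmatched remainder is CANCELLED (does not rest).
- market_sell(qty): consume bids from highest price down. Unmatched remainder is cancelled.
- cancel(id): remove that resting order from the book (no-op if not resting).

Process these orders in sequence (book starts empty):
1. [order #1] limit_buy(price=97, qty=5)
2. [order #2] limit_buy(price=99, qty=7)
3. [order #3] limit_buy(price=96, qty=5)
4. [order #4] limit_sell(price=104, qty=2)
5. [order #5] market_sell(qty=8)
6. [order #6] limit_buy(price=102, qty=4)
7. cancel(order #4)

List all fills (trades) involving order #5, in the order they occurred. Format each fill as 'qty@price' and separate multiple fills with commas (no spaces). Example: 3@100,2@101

After op 1 [order #1] limit_buy(price=97, qty=5): fills=none; bids=[#1:5@97] asks=[-]
After op 2 [order #2] limit_buy(price=99, qty=7): fills=none; bids=[#2:7@99 #1:5@97] asks=[-]
After op 3 [order #3] limit_buy(price=96, qty=5): fills=none; bids=[#2:7@99 #1:5@97 #3:5@96] asks=[-]
After op 4 [order #4] limit_sell(price=104, qty=2): fills=none; bids=[#2:7@99 #1:5@97 #3:5@96] asks=[#4:2@104]
After op 5 [order #5] market_sell(qty=8): fills=#2x#5:7@99 #1x#5:1@97; bids=[#1:4@97 #3:5@96] asks=[#4:2@104]
After op 6 [order #6] limit_buy(price=102, qty=4): fills=none; bids=[#6:4@102 #1:4@97 #3:5@96] asks=[#4:2@104]
After op 7 cancel(order #4): fills=none; bids=[#6:4@102 #1:4@97 #3:5@96] asks=[-]

Answer: 7@99,1@97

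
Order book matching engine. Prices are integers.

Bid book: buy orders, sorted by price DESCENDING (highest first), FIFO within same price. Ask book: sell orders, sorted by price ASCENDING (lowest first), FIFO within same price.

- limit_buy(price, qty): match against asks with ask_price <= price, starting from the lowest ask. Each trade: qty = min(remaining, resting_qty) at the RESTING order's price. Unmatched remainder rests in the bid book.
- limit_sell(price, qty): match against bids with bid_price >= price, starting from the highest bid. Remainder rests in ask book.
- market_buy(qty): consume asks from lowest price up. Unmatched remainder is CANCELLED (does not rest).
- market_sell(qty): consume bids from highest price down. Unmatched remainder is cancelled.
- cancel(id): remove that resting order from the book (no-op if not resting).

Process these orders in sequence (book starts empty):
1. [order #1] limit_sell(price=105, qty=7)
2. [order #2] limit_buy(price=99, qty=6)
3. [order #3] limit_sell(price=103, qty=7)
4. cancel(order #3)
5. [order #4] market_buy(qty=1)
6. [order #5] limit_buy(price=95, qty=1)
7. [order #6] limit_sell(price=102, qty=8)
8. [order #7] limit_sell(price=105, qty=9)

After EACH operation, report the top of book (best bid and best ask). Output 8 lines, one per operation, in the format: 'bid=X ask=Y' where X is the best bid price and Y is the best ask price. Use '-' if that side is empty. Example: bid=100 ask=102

Answer: bid=- ask=105
bid=99 ask=105
bid=99 ask=103
bid=99 ask=105
bid=99 ask=105
bid=99 ask=105
bid=99 ask=102
bid=99 ask=102

Derivation:
After op 1 [order #1] limit_sell(price=105, qty=7): fills=none; bids=[-] asks=[#1:7@105]
After op 2 [order #2] limit_buy(price=99, qty=6): fills=none; bids=[#2:6@99] asks=[#1:7@105]
After op 3 [order #3] limit_sell(price=103, qty=7): fills=none; bids=[#2:6@99] asks=[#3:7@103 #1:7@105]
After op 4 cancel(order #3): fills=none; bids=[#2:6@99] asks=[#1:7@105]
After op 5 [order #4] market_buy(qty=1): fills=#4x#1:1@105; bids=[#2:6@99] asks=[#1:6@105]
After op 6 [order #5] limit_buy(price=95, qty=1): fills=none; bids=[#2:6@99 #5:1@95] asks=[#1:6@105]
After op 7 [order #6] limit_sell(price=102, qty=8): fills=none; bids=[#2:6@99 #5:1@95] asks=[#6:8@102 #1:6@105]
After op 8 [order #7] limit_sell(price=105, qty=9): fills=none; bids=[#2:6@99 #5:1@95] asks=[#6:8@102 #1:6@105 #7:9@105]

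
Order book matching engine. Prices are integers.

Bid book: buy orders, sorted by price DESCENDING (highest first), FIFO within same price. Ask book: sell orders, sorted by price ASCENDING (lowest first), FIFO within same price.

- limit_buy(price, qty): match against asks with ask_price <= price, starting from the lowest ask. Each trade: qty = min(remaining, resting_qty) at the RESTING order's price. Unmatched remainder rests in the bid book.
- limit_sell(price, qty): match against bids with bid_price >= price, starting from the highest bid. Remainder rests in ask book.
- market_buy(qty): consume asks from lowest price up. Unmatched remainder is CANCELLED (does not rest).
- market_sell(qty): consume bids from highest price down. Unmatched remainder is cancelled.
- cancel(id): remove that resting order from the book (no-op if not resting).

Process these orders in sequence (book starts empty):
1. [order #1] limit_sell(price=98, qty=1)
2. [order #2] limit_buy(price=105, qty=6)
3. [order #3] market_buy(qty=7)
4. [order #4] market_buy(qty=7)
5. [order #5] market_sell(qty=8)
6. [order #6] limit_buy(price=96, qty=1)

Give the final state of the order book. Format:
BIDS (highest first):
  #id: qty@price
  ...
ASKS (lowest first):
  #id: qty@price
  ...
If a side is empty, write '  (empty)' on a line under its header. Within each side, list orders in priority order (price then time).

Answer: BIDS (highest first):
  #6: 1@96
ASKS (lowest first):
  (empty)

Derivation:
After op 1 [order #1] limit_sell(price=98, qty=1): fills=none; bids=[-] asks=[#1:1@98]
After op 2 [order #2] limit_buy(price=105, qty=6): fills=#2x#1:1@98; bids=[#2:5@105] asks=[-]
After op 3 [order #3] market_buy(qty=7): fills=none; bids=[#2:5@105] asks=[-]
After op 4 [order #4] market_buy(qty=7): fills=none; bids=[#2:5@105] asks=[-]
After op 5 [order #5] market_sell(qty=8): fills=#2x#5:5@105; bids=[-] asks=[-]
After op 6 [order #6] limit_buy(price=96, qty=1): fills=none; bids=[#6:1@96] asks=[-]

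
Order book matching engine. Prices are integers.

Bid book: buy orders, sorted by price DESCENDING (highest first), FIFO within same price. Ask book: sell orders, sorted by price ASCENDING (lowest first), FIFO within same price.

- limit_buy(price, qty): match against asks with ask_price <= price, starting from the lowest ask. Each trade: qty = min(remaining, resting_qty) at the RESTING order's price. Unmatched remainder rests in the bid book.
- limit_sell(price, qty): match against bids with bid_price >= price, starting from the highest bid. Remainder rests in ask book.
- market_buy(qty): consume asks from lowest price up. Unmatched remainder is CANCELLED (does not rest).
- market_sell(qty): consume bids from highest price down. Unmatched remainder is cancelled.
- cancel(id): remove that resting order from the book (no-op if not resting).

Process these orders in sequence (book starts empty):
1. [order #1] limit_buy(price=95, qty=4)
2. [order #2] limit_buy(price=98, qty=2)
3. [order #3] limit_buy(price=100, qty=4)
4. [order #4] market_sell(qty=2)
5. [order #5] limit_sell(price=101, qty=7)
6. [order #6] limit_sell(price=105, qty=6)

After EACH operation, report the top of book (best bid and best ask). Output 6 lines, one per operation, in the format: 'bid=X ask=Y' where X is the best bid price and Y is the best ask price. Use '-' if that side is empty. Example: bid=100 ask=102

After op 1 [order #1] limit_buy(price=95, qty=4): fills=none; bids=[#1:4@95] asks=[-]
After op 2 [order #2] limit_buy(price=98, qty=2): fills=none; bids=[#2:2@98 #1:4@95] asks=[-]
After op 3 [order #3] limit_buy(price=100, qty=4): fills=none; bids=[#3:4@100 #2:2@98 #1:4@95] asks=[-]
After op 4 [order #4] market_sell(qty=2): fills=#3x#4:2@100; bids=[#3:2@100 #2:2@98 #1:4@95] asks=[-]
After op 5 [order #5] limit_sell(price=101, qty=7): fills=none; bids=[#3:2@100 #2:2@98 #1:4@95] asks=[#5:7@101]
After op 6 [order #6] limit_sell(price=105, qty=6): fills=none; bids=[#3:2@100 #2:2@98 #1:4@95] asks=[#5:7@101 #6:6@105]

Answer: bid=95 ask=-
bid=98 ask=-
bid=100 ask=-
bid=100 ask=-
bid=100 ask=101
bid=100 ask=101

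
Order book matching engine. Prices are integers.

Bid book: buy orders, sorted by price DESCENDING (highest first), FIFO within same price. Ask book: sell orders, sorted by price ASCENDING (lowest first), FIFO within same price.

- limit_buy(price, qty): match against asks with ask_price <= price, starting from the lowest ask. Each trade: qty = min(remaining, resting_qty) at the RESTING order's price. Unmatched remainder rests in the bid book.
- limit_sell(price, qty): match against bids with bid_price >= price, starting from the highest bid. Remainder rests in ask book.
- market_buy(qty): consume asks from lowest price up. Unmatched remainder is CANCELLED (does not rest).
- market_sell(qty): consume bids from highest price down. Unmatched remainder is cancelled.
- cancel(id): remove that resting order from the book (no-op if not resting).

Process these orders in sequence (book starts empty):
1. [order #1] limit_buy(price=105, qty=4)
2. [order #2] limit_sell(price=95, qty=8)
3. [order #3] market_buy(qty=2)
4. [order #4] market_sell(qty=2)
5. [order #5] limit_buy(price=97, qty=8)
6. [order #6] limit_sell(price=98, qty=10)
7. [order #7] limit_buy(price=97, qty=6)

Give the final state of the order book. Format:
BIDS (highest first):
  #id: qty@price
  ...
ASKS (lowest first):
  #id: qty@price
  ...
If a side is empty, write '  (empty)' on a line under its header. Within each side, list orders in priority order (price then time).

Answer: BIDS (highest first):
  #5: 6@97
  #7: 6@97
ASKS (lowest first):
  #6: 10@98

Derivation:
After op 1 [order #1] limit_buy(price=105, qty=4): fills=none; bids=[#1:4@105] asks=[-]
After op 2 [order #2] limit_sell(price=95, qty=8): fills=#1x#2:4@105; bids=[-] asks=[#2:4@95]
After op 3 [order #3] market_buy(qty=2): fills=#3x#2:2@95; bids=[-] asks=[#2:2@95]
After op 4 [order #4] market_sell(qty=2): fills=none; bids=[-] asks=[#2:2@95]
After op 5 [order #5] limit_buy(price=97, qty=8): fills=#5x#2:2@95; bids=[#5:6@97] asks=[-]
After op 6 [order #6] limit_sell(price=98, qty=10): fills=none; bids=[#5:6@97] asks=[#6:10@98]
After op 7 [order #7] limit_buy(price=97, qty=6): fills=none; bids=[#5:6@97 #7:6@97] asks=[#6:10@98]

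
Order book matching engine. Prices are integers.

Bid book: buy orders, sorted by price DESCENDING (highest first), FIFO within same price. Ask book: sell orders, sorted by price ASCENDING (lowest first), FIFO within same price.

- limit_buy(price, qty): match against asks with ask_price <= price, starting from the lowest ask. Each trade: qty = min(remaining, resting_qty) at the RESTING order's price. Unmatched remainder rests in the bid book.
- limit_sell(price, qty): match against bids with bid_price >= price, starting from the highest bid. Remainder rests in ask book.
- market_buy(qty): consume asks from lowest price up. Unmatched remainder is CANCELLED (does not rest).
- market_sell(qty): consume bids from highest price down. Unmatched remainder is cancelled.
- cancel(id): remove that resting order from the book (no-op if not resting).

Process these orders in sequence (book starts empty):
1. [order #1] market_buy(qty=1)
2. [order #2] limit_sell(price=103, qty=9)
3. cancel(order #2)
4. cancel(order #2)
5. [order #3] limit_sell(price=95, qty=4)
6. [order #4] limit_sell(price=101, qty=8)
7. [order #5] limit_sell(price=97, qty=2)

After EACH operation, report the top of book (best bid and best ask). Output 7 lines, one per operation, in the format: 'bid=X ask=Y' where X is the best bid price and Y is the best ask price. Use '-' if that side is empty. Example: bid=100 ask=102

After op 1 [order #1] market_buy(qty=1): fills=none; bids=[-] asks=[-]
After op 2 [order #2] limit_sell(price=103, qty=9): fills=none; bids=[-] asks=[#2:9@103]
After op 3 cancel(order #2): fills=none; bids=[-] asks=[-]
After op 4 cancel(order #2): fills=none; bids=[-] asks=[-]
After op 5 [order #3] limit_sell(price=95, qty=4): fills=none; bids=[-] asks=[#3:4@95]
After op 6 [order #4] limit_sell(price=101, qty=8): fills=none; bids=[-] asks=[#3:4@95 #4:8@101]
After op 7 [order #5] limit_sell(price=97, qty=2): fills=none; bids=[-] asks=[#3:4@95 #5:2@97 #4:8@101]

Answer: bid=- ask=-
bid=- ask=103
bid=- ask=-
bid=- ask=-
bid=- ask=95
bid=- ask=95
bid=- ask=95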